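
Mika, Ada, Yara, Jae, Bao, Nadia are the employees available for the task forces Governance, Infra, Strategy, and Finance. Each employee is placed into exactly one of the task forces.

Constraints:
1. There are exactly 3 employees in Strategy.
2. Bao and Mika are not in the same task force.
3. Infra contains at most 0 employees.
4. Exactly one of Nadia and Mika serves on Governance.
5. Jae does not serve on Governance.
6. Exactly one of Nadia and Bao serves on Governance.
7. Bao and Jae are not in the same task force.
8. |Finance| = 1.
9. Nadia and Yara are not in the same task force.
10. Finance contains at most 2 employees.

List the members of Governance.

Governance = {Ada, Nadia}

From (5): Jae ∉ Governance.
(3): Infra already has 0, so the rest are out.
Suppose Mika ∈ Governance: no assignment then satisfies all the clues, so Mika ∉ Governance.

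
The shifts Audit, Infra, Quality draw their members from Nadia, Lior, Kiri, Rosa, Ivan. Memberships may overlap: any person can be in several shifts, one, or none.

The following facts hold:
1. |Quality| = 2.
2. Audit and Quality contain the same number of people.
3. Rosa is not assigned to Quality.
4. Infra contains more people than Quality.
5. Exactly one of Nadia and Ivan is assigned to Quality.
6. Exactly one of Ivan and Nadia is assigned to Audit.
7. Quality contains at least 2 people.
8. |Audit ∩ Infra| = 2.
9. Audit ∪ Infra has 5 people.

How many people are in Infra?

5

From (3): Rosa ∉ Quality.
Suppose Nadia ∉ Infra: no assignment then satisfies all the clues, so Nadia ∈ Infra.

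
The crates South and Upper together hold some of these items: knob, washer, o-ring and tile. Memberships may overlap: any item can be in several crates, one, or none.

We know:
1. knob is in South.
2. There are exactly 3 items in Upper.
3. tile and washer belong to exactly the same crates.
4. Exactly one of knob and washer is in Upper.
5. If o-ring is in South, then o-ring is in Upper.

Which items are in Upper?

Upper = {o-ring, tile, washer}

From (1): knob ∈ South.
Suppose knob ∈ Upper: no assignment then satisfies all the clues, so knob ∉ Upper.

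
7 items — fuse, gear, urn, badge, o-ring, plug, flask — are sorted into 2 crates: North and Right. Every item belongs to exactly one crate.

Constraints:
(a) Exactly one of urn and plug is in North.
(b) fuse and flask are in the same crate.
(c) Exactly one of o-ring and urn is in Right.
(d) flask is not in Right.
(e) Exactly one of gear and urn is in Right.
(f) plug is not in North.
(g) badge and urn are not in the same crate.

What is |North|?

3

From (d): flask ∉ Right.
From (f): plug ∉ North.
(a) (exactly one): urn ∈ North.
(b): fuse matches flask: fuse ∉ Right.
(c) (exactly one): o-ring ∈ Right.
(e) (exactly one): gear ∈ Right.
(g): badge ∉ North.
Only one crate left: fuse ∈ North.
Only one crate left: badge ∈ Right.
Only one crate left: plug ∈ Right.
Only one crate left: flask ∈ North.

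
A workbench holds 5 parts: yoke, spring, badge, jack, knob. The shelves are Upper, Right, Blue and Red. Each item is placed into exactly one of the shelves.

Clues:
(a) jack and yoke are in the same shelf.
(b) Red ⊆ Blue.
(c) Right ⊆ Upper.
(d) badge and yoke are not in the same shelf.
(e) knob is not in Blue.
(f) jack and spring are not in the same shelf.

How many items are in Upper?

3

From (e): knob ∉ Blue.
(b) contrapositive: knob ∉ Red.
Suppose yoke ∈ Right: no assignment then satisfies all the clues, so yoke ∉ Right.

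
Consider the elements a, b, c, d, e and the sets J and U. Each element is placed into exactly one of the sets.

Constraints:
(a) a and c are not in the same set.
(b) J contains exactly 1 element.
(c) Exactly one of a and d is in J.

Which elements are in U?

U = {b, c, d, e}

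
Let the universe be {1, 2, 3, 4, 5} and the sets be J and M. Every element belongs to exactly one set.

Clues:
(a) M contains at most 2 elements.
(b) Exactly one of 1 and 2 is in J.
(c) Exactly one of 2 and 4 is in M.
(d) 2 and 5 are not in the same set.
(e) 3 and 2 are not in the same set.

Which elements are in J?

J = {1, 3, 4, 5}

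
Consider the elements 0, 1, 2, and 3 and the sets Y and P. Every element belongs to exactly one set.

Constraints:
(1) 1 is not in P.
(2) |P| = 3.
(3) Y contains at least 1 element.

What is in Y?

Y = {1}

From (1): 1 ∉ P.
(2): only 3 candidates remain for P, so all are in.
(3): only 1 candidates remain for Y, so all are in.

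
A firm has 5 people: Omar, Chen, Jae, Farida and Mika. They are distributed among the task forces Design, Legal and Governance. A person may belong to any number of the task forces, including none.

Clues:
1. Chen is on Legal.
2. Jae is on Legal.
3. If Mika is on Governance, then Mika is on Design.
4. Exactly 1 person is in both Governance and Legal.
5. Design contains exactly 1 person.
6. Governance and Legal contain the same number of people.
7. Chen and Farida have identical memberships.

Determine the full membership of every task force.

Design = {Mika}; Legal = {Chen, Farida, Jae}; Governance = {Jae, Mika, Omar}

From (1): Chen ∈ Legal.
From (2): Jae ∈ Legal.
(7): Farida matches Chen: Farida ∈ Legal.
Suppose Omar ∈ Design: no assignment then satisfies all the clues, so Omar ∉ Design.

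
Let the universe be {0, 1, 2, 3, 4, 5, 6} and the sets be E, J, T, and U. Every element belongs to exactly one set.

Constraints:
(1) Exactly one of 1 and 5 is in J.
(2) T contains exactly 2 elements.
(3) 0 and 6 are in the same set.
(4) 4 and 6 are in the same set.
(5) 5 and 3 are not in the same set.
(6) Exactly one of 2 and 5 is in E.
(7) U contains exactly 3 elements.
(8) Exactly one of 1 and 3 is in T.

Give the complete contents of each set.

E = {5}; J = {1}; T = {2, 3}; U = {0, 4, 6}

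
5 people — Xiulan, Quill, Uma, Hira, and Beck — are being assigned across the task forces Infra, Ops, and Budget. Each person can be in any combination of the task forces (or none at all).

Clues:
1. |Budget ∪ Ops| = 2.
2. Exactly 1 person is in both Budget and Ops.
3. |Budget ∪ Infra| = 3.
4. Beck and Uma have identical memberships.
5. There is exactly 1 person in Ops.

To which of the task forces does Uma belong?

Uma: none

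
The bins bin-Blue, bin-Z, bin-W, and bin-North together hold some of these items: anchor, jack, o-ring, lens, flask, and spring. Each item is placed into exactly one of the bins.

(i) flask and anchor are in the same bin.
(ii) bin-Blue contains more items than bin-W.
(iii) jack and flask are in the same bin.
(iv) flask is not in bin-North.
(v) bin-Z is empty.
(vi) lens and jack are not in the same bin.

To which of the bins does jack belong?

From (iv): flask ∉ bin-North.
(i): anchor matches flask: anchor ∉ bin-North.
(iii): jack matches flask: jack ∉ bin-North.
(v): bin-Z already has 0, so the rest are out.
Suppose jack ∉ bin-Blue: no assignment then satisfies all the clues, so jack ∈ bin-Blue.

jack: bin-Blue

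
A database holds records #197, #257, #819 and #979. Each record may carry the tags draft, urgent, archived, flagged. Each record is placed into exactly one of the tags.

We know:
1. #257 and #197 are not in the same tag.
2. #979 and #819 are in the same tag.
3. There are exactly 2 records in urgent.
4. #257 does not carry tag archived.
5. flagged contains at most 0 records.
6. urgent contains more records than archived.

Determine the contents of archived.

archived = {#197}

From (4): #257 ∉ archived.
(5): flagged already has 0, so the rest are out.
Suppose #197 ∉ archived: no assignment then satisfies all the clues, so #197 ∈ archived.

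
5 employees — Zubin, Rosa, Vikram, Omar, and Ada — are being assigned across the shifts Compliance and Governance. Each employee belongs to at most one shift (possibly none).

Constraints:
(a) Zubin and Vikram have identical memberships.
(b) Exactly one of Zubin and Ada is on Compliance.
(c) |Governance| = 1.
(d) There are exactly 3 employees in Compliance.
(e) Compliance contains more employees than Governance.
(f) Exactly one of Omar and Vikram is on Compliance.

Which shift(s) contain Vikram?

Vikram: Compliance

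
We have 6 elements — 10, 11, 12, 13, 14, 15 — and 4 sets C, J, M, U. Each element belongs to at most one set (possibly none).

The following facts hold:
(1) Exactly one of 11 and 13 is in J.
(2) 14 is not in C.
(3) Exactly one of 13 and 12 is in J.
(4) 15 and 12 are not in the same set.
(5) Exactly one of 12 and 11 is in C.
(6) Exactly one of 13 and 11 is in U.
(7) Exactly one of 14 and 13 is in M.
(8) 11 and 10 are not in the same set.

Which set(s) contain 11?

11: U

From (2): 14 ∉ C.
Suppose 11 ∈ C: no assignment then satisfies all the clues, so 11 ∉ C.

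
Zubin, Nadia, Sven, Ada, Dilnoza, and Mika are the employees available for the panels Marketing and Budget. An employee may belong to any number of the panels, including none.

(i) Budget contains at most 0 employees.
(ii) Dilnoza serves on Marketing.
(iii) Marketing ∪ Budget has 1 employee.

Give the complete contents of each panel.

Marketing = {Dilnoza}; Budget = {}

From (ii): Dilnoza ∈ Marketing.
(i): Budget already has 0, so the rest are out.
Suppose Zubin ∈ Marketing: no assignment then satisfies all the clues, so Zubin ∉ Marketing.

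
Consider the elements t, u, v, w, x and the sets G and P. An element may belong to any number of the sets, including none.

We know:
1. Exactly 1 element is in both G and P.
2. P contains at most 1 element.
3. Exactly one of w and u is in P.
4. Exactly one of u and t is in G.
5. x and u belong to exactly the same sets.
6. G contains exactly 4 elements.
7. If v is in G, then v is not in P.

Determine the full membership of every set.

G = {u, v, w, x}; P = {w}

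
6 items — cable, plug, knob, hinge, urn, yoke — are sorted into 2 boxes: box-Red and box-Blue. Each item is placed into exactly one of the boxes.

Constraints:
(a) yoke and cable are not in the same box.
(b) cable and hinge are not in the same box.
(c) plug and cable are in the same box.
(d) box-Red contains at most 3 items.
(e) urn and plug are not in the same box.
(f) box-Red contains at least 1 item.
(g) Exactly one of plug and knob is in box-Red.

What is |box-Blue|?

4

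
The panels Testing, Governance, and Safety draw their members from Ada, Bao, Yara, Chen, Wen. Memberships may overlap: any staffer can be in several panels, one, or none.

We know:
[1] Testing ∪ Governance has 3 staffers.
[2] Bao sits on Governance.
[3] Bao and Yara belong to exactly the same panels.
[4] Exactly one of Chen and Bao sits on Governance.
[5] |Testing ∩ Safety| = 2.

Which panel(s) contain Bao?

Bao: Governance, Safety, Testing

From (2): Bao ∈ Governance.
(3): Yara matches Bao: Yara ∈ Governance.
(4) (exactly one): Chen ∉ Governance.
Suppose Bao ∉ Testing: no assignment then satisfies all the clues, so Bao ∈ Testing.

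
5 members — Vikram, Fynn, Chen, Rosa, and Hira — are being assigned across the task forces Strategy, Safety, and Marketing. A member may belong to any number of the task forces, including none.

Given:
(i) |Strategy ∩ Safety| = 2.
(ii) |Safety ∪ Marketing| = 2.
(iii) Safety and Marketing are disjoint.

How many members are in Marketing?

0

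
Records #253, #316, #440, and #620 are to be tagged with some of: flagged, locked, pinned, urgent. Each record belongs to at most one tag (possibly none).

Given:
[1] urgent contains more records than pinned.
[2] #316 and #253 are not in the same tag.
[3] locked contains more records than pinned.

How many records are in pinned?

0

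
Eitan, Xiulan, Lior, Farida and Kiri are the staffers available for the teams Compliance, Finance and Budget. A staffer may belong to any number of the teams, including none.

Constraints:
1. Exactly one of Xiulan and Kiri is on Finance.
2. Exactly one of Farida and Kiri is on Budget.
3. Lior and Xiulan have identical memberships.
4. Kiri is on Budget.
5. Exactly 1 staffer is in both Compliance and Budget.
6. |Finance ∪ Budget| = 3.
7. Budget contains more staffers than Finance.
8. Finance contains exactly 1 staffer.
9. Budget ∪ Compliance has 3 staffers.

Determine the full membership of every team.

Compliance = {Kiri}; Finance = {Kiri}; Budget = {Kiri, Lior, Xiulan}

From (4): Kiri ∈ Budget.
(2) (exactly one): Farida ∉ Budget.
Suppose Eitan ∈ Compliance: no assignment then satisfies all the clues, so Eitan ∉ Compliance.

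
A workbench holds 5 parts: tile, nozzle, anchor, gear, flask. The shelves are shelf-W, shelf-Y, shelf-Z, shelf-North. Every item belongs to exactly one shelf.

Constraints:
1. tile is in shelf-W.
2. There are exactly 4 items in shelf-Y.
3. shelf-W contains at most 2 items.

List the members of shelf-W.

From (1): tile ∈ shelf-W.
(2): only 4 candidates remain for shelf-Y, so all are in.

shelf-W = {tile}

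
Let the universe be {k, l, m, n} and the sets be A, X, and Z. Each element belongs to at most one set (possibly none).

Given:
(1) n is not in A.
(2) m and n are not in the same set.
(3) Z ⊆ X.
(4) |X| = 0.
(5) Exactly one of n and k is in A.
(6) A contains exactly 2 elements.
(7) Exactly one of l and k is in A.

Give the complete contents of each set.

A = {k, m}; X = {}; Z = {}

From (1): n ∉ A.
(4): X already has 0, so the rest are out.
(5) (exactly one): k ∈ A.
(7) (exactly one): l ∉ A.
(3) contrapositive: l ∉ Z.
(3) contrapositive: m ∉ Z.
(3) contrapositive: n ∉ Z.
(6): only 2 candidates remain for A, so all are in.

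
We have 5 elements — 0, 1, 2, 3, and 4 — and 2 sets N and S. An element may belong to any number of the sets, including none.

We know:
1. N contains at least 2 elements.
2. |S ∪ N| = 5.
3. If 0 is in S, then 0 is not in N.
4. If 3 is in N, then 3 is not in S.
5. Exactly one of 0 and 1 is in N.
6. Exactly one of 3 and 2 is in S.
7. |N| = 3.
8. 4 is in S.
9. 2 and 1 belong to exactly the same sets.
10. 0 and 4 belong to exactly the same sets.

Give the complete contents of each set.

From (8): 4 ∈ S.
(10): 0 matches 4: 0 ∈ S.
(3): 0 ∉ N.
(5) (exactly one): 1 ∈ N.
(9): 2 matches 1: 2 ∈ N.
(10): 4 matches 0: 4 ∉ N.
(7): only 3 candidates remain for N, so all are in.
(4): 3 ∉ S.
(6) (exactly one): 2 ∈ S.
(9): 1 matches 2: 1 ∈ S.

N = {1, 2, 3}; S = {0, 1, 2, 4}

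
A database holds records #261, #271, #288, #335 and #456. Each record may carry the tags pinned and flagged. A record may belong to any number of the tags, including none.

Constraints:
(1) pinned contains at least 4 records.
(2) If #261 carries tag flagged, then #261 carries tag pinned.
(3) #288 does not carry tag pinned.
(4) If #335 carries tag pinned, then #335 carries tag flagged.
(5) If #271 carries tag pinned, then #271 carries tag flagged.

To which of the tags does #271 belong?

From (3): #288 ∉ pinned.
(1): only 4 candidates remain for pinned, so all are in.
(4): #335 ∈ flagged.
(5): #271 ∈ flagged.

#271: flagged, pinned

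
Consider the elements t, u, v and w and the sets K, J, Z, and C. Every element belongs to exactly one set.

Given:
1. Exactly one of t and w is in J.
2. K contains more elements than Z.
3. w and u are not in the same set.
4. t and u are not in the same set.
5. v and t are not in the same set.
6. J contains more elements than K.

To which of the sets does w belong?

w: J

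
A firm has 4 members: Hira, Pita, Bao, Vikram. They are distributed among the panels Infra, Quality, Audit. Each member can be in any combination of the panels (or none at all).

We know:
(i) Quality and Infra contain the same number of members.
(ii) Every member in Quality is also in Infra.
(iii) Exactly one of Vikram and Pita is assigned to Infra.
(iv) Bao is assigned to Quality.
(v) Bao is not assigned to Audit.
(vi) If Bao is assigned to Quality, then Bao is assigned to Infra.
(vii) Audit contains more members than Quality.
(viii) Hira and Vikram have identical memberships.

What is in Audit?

Audit = {Hira, Pita, Vikram}

From (iv): Bao ∈ Quality.
From (v): Bao ∉ Audit.
(ii) with Bao ∈ Quality: Bao ∈ Infra.
Suppose Hira ∉ Audit: no assignment then satisfies all the clues, so Hira ∈ Audit.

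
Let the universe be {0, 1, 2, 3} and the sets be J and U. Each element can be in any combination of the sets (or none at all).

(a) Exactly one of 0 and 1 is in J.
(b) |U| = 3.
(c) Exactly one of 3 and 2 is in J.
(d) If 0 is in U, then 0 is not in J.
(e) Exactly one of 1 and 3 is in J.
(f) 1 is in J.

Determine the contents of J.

From (f): 1 ∈ J.
(a) (exactly one): 0 ∉ J.
(e) (exactly one): 3 ∉ J.
(c) (exactly one): 2 ∈ J.

J = {1, 2}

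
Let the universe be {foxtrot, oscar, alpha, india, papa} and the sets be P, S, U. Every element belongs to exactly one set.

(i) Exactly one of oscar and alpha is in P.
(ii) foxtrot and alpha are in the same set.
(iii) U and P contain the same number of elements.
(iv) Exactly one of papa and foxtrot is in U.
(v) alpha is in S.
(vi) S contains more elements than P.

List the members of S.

From (v): alpha ∈ S.
(i) (exactly one): oscar ∈ P.
(ii): foxtrot matches alpha: foxtrot ∉ P.
(ii): foxtrot matches alpha: foxtrot ∈ S.
(iv) (exactly one): papa ∈ U.
Suppose india ∉ S: no assignment then satisfies all the clues, so india ∈ S.

S = {alpha, foxtrot, india}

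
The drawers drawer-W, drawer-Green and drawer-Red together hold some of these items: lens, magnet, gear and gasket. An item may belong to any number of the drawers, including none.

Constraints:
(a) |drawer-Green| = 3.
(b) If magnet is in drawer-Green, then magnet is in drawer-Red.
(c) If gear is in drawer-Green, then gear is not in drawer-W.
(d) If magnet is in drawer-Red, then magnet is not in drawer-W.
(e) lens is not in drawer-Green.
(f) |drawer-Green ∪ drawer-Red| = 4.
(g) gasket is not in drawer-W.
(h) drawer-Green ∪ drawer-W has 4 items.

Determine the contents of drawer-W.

drawer-W = {lens}

From (e): lens ∉ drawer-Green.
From (g): gasket ∉ drawer-W.
(a): only 3 candidates remain for drawer-Green, so all are in.
(b): magnet ∈ drawer-Red.
(c): gear ∉ drawer-W.
(d): magnet ∉ drawer-W.
Suppose lens ∉ drawer-W: no assignment then satisfies all the clues, so lens ∈ drawer-W.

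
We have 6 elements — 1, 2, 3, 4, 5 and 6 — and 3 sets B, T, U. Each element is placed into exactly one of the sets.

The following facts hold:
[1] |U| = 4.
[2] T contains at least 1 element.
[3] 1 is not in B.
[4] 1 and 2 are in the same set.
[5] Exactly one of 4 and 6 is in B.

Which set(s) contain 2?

2: U

From (3): 1 ∉ B.
(4): 2 matches 1: 2 ∉ B.
Suppose 2 ∈ T: no assignment then satisfies all the clues, so 2 ∉ T.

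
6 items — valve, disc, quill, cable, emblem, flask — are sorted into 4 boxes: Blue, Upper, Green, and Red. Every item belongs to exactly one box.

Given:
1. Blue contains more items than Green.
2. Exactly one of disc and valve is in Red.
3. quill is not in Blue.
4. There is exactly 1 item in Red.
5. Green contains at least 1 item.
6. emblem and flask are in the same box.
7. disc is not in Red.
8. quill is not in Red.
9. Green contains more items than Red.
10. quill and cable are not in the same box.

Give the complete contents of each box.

Blue = {cable, emblem, flask}; Upper = {}; Green = {disc, quill}; Red = {valve}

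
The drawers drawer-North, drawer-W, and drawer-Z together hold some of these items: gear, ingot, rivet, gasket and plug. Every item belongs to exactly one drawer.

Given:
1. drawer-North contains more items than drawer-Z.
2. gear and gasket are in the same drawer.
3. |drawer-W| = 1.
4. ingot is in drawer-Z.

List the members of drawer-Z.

From (4): ingot ∈ drawer-Z.
Suppose gear ∈ drawer-Z: no assignment then satisfies all the clues, so gear ∉ drawer-Z.

drawer-Z = {ingot}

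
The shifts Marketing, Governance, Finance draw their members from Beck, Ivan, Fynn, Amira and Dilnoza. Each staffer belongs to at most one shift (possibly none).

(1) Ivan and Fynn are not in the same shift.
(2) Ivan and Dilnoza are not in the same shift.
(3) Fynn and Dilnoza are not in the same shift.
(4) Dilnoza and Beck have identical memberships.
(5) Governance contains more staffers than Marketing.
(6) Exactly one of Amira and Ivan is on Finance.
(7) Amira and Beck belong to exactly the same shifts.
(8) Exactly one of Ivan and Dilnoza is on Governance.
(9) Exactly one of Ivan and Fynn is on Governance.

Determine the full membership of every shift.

Marketing = {}; Governance = {Ivan}; Finance = {Amira, Beck, Dilnoza}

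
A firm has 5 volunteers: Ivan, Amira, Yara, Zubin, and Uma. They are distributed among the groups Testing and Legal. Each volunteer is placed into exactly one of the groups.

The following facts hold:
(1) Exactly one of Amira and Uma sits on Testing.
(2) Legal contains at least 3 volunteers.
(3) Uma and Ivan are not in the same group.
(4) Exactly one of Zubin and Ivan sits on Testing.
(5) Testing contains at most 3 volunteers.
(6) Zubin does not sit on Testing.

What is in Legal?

Legal = {Uma, Yara, Zubin}

From (6): Zubin ∉ Testing.
(4) (exactly one): Ivan ∈ Testing.
Only one group left: Zubin ∈ Legal.
(3): Uma ∉ Testing.
Only one group left: Uma ∈ Legal.
(1) (exactly one): Amira ∈ Testing.
(2): only 3 candidates remain for Legal, so all are in.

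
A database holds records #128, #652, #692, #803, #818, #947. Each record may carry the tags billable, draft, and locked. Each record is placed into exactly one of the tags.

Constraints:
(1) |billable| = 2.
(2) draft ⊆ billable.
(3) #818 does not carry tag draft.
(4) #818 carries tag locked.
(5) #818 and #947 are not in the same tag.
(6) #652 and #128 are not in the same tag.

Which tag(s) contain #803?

#803: locked

From (3): #818 ∉ draft.
From (4): #818 ∈ locked.
(5): #947 ∉ locked.
Suppose #803 ∈ billable: no assignment then satisfies all the clues, so #803 ∉ billable.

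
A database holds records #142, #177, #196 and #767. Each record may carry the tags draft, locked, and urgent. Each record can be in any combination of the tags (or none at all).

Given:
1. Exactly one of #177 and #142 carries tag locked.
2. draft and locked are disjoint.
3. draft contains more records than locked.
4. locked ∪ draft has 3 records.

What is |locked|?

1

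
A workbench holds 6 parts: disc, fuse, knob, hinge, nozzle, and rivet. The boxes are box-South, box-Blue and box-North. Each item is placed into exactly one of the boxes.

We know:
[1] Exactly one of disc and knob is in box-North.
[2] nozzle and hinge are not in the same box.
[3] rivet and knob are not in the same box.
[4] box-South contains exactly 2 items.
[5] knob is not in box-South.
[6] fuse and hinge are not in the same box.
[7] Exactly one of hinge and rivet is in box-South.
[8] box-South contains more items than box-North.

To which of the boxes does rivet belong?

rivet: box-Blue

From (5): knob ∉ box-South.
Suppose rivet ∈ box-South: no assignment then satisfies all the clues, so rivet ∉ box-South.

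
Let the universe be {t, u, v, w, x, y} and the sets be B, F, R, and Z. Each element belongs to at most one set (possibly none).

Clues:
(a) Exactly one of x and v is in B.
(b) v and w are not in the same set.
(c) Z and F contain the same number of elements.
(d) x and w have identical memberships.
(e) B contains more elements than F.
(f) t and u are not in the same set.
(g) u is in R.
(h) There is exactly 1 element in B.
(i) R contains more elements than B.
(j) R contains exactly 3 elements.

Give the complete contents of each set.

B = {v}; F = {}; R = {u, w, x}; Z = {}

From (g): u ∈ R.
(f): t ∉ R.
Suppose t ∈ B: no assignment then satisfies all the clues, so t ∉ B.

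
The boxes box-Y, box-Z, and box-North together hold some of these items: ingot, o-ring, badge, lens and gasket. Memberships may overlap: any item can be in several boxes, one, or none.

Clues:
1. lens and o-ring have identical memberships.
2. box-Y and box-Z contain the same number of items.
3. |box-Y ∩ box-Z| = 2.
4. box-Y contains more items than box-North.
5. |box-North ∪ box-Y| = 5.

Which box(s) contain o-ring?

o-ring: box-Y, box-Z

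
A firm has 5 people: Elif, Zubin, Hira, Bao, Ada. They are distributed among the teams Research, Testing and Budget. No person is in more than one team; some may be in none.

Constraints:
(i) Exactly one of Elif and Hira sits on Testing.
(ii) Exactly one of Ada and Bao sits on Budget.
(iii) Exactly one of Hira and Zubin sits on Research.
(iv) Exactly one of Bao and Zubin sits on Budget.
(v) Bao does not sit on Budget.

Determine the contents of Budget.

Budget = {Ada, Zubin}

From (v): Bao ∉ Budget.
(ii) (exactly one): Ada ∈ Budget.
(iv) (exactly one): Zubin ∈ Budget.
(iii) (exactly one): Hira ∈ Research.
(i) (exactly one): Elif ∈ Testing.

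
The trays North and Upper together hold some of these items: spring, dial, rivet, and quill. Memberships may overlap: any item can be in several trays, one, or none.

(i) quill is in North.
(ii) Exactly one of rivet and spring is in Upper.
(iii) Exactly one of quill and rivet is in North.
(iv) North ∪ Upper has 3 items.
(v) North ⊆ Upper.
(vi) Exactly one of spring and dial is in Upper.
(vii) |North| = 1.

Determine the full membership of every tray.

From (i): quill ∈ North.
(iii) (exactly one): rivet ∉ North.
(v) with quill ∈ North: quill ∈ Upper.
(vii): North already has 1, so the rest are out.
Suppose spring ∈ Upper: no assignment then satisfies all the clues, so spring ∉ Upper.

North = {quill}; Upper = {dial, quill, rivet}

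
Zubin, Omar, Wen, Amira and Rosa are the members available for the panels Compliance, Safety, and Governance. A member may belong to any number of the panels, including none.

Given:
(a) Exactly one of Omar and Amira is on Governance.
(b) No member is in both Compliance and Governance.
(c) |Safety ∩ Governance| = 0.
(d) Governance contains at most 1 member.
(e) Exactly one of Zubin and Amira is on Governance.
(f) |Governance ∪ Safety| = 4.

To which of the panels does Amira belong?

Amira: Governance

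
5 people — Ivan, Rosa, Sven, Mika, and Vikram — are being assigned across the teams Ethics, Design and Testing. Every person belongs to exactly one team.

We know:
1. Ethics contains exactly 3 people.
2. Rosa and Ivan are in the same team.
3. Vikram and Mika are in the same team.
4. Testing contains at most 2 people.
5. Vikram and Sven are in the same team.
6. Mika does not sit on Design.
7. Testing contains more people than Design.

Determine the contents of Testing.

Testing = {Ivan, Rosa}

From (6): Mika ∉ Design.
(3): Vikram matches Mika: Vikram ∉ Design.
(5): Sven matches Vikram: Sven ∉ Design.
Suppose Ivan ∉ Testing: no assignment then satisfies all the clues, so Ivan ∈ Testing.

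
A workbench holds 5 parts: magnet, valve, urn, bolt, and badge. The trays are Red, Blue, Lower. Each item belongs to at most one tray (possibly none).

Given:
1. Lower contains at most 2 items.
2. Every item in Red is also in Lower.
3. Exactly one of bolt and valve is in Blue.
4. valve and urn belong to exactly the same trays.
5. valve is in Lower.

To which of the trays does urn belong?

urn: Lower

From (5): valve ∈ Lower.
(3) (exactly one): bolt ∈ Blue.
(4): urn matches valve: urn ∉ Red.
(4): urn matches valve: urn ∉ Blue.
(4): urn matches valve: urn ∈ Lower.
(1): Lower already has 2, so the rest are out.
(2) contrapositive: magnet ∉ Red.
(2) contrapositive: badge ∉ Red.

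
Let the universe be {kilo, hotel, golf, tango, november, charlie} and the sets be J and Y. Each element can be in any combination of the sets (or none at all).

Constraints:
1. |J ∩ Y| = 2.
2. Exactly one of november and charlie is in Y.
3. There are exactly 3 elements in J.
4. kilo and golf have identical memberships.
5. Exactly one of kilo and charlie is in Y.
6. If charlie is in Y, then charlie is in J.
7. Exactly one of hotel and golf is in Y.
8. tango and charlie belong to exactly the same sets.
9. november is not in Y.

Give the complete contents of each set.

J = {charlie, november, tango}; Y = {charlie, hotel, tango}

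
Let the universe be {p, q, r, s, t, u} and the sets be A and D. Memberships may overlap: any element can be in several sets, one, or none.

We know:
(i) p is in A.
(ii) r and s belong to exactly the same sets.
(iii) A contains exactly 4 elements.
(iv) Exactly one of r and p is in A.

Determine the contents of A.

From (i): p ∈ A.
(iv) (exactly one): r ∉ A.
(ii): s matches r: s ∉ A.
(iii): only 4 candidates remain for A, so all are in.

A = {p, q, t, u}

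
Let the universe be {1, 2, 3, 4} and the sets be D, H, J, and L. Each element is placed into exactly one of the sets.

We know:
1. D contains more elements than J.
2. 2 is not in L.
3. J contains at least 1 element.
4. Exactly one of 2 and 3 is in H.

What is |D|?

2

From (2): 2 ∉ L.
Suppose 1 ∈ H: no assignment then satisfies all the clues, so 1 ∉ H.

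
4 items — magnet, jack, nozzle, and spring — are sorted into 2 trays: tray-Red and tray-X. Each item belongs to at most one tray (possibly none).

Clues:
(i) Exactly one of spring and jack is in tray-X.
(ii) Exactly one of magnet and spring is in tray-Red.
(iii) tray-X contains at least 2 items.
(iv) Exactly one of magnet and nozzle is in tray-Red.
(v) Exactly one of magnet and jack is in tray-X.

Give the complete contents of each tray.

tray-Red = {magnet}; tray-X = {jack, nozzle}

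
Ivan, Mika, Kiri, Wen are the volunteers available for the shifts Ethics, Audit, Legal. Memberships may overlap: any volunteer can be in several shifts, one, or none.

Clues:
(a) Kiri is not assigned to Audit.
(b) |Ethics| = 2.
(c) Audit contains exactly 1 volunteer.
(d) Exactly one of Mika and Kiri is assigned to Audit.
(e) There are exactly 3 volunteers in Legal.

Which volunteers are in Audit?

Audit = {Mika}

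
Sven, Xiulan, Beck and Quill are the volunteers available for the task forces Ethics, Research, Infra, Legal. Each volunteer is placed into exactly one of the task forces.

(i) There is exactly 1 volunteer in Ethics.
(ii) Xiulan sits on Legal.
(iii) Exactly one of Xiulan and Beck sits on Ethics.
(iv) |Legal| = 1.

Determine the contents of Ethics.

Ethics = {Beck}

From (ii): Xiulan ∈ Legal.
(iii) (exactly one): Beck ∈ Ethics.
(iv): Legal already has 1, so the rest are out.
(i): Ethics already has 1, so the rest are out.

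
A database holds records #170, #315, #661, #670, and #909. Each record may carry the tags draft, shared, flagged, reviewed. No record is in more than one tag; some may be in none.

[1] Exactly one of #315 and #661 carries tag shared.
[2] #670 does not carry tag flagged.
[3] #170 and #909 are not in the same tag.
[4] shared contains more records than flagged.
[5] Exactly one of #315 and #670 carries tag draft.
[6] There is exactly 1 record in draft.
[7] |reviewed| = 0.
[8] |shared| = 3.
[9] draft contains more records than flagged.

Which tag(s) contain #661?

#661: shared

From (2): #670 ∉ flagged.
(7): reviewed already has 0, so the rest are out.
Suppose #661 ∈ draft: no assignment then satisfies all the clues, so #661 ∉ draft.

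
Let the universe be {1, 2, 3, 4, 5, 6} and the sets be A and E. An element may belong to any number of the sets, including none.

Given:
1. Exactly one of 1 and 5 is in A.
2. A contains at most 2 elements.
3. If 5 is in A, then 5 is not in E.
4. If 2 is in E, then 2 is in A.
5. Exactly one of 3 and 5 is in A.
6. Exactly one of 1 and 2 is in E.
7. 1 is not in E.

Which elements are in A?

A = {2, 5}

From (7): 1 ∉ E.
(6) (exactly one): 2 ∈ E.
(4): 2 ∈ A.
Suppose 1 ∈ A: no assignment then satisfies all the clues, so 1 ∉ A.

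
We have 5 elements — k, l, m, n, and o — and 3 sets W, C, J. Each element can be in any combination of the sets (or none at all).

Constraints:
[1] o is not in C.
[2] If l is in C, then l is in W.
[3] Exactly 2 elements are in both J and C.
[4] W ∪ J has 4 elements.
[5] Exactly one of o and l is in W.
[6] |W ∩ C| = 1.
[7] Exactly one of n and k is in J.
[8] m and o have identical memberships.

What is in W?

W = {l}

From (1): o ∉ C.
(8): m matches o: m ∉ C.
Suppose k ∈ W: no assignment then satisfies all the clues, so k ∉ W.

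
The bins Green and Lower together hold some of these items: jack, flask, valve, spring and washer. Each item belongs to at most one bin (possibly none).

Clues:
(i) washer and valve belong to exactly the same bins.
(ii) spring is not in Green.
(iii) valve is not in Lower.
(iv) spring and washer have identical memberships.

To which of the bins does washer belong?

From (ii): spring ∉ Green.
From (iii): valve ∉ Lower.
(i): washer matches valve: washer ∉ Lower.
(iv): washer matches spring: washer ∉ Green.
(iv): spring matches washer: spring ∉ Lower.
(i): valve matches washer: valve ∉ Green.

washer: none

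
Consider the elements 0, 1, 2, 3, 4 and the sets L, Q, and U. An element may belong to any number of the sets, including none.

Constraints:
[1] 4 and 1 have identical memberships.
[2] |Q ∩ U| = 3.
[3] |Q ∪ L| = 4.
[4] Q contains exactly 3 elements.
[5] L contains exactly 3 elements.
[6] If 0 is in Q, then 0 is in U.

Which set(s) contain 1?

1: L, Q, U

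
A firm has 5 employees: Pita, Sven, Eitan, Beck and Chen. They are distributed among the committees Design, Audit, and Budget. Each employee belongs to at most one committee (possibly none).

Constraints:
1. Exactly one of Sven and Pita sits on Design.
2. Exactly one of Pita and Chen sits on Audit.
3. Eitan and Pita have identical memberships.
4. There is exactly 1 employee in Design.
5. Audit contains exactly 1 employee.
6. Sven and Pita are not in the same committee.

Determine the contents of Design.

Design = {Sven}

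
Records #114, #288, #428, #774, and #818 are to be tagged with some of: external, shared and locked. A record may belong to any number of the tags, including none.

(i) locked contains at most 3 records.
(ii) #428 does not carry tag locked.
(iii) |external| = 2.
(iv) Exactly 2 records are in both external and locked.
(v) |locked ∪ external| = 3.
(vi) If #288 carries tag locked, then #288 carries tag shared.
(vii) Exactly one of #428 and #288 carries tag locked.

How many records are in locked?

3

From (ii): #428 ∉ locked.
(vii) (exactly one): #288 ∈ locked.
(vi): #288 ∈ shared.
Suppose #428 ∈ external: no assignment then satisfies all the clues, so #428 ∉ external.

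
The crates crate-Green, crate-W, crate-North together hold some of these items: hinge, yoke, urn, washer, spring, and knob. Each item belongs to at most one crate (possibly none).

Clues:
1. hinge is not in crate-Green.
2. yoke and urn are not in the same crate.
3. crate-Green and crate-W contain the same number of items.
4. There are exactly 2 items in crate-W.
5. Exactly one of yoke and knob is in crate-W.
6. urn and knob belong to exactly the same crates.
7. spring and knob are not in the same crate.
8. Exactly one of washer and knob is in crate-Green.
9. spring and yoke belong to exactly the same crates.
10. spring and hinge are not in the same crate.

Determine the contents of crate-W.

crate-W = {spring, yoke}

From (1): hinge ∉ crate-Green.
Suppose hinge ∈ crate-W: no assignment then satisfies all the clues, so hinge ∉ crate-W.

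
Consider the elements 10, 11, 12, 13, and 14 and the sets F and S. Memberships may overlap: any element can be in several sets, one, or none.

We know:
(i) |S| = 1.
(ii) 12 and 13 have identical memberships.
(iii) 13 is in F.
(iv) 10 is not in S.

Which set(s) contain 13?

13: F

From (iii): 13 ∈ F.
From (iv): 10 ∉ S.
(ii): 12 matches 13: 12 ∈ F.
Suppose 13 ∈ S: no assignment then satisfies all the clues, so 13 ∉ S.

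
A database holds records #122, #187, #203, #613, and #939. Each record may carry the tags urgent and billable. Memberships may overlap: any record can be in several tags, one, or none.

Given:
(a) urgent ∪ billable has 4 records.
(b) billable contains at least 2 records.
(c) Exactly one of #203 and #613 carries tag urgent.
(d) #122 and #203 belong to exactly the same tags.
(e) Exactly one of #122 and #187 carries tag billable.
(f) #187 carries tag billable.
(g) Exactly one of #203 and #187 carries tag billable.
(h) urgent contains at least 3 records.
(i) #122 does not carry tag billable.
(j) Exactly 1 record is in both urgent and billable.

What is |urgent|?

3

From (f): #187 ∈ billable.
From (i): #122 ∉ billable.
(d): #203 matches #122: #203 ∉ billable.
Suppose #122 ∉ urgent: no assignment then satisfies all the clues, so #122 ∈ urgent.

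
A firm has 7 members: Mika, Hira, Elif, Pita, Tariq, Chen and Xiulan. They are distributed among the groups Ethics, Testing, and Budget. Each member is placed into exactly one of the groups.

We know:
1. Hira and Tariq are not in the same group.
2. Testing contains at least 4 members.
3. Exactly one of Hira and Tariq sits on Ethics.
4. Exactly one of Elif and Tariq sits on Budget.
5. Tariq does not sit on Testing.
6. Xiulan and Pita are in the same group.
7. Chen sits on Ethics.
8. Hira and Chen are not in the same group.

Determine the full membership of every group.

From (5): Tariq ∉ Testing.
From (7): Chen ∈ Ethics.
(8): Hira ∉ Ethics.
(3) (exactly one): Tariq ∈ Ethics.
(4) (exactly one): Elif ∈ Budget.
(2): only 4 candidates remain for Testing, so all are in.

Ethics = {Chen, Tariq}; Testing = {Hira, Mika, Pita, Xiulan}; Budget = {Elif}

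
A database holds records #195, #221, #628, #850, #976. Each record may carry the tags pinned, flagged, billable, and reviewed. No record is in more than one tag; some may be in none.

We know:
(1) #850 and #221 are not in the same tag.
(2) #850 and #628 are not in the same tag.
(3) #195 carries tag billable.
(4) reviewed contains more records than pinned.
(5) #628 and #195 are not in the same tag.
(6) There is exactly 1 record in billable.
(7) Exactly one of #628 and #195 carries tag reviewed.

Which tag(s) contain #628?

#628: reviewed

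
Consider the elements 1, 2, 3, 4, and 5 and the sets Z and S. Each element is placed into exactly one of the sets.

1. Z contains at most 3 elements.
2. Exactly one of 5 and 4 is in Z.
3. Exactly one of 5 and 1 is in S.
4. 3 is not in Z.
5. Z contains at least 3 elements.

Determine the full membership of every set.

From (4): 3 ∉ Z.
Only one set left: 3 ∈ S.
Suppose 1 ∉ Z: no assignment then satisfies all the clues, so 1 ∈ Z.

Z = {1, 2, 4}; S = {3, 5}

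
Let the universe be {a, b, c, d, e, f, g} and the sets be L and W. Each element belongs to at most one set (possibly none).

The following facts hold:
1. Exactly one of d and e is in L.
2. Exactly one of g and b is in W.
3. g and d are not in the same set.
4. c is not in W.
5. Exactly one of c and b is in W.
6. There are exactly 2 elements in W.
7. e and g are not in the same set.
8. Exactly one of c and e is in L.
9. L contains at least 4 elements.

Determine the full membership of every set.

L = {a, c, d, f}; W = {b, e}

From (4): c ∉ W.
(5) (exactly one): b ∈ W.
(2) (exactly one): g ∉ W.
Suppose a ∉ L: no assignment then satisfies all the clues, so a ∈ L.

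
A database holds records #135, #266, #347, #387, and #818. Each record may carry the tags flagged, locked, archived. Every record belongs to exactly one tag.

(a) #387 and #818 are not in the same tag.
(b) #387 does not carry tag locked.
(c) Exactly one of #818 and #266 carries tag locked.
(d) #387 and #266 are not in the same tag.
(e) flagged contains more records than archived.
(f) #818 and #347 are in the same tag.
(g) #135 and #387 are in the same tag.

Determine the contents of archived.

archived = {#266}

From (b): #387 ∉ locked.
(g): #135 matches #387: #135 ∉ locked.
Suppose #135 ∈ archived: no assignment then satisfies all the clues, so #135 ∉ archived.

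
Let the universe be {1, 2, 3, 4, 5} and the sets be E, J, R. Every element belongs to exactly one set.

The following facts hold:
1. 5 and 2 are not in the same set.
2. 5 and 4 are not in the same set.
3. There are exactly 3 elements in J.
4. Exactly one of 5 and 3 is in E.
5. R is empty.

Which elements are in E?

E = {1, 5}

(5): R already has 0, so the rest are out.
Suppose 1 ∉ E: no assignment then satisfies all the clues, so 1 ∈ E.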